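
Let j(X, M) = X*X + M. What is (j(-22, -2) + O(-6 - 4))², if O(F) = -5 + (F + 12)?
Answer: 229441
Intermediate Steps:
j(X, M) = M + X² (j(X, M) = X² + M = M + X²)
O(F) = 7 + F (O(F) = -5 + (12 + F) = 7 + F)
(j(-22, -2) + O(-6 - 4))² = ((-2 + (-22)²) + (7 + (-6 - 4)))² = ((-2 + 484) + (7 - 10))² = (482 - 3)² = 479² = 229441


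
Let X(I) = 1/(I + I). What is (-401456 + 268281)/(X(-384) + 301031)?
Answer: -14611200/33027401 ≈ -0.44240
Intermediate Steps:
X(I) = 1/(2*I)
(-401456 + 268281)/(X(-384) + 301031) = (-401456 + 268281)/((1/2)/(-384) + 301031) = -133175/((1/2)*(-1/384) + 301031) = -133175/(-1/768 + 301031) = -133175/231191807/768 = -133175*768/231191807 = -14611200/33027401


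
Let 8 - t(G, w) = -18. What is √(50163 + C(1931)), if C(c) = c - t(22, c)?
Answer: 2*√13017 ≈ 228.18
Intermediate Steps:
t(G, w) = 26 (t(G, w) = 8 - 1*(-18) = 8 + 18 = 26)
C(c) = -26 + c (C(c) = c - 1*26 = c - 26 = -26 + c)
√(50163 + C(1931)) = √(50163 + (-26 + 1931)) = √(50163 + 1905) = √52068 = 2*√13017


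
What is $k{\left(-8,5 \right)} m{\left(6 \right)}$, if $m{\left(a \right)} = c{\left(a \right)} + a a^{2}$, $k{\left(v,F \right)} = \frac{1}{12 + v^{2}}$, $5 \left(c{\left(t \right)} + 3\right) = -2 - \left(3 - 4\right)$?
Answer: $\frac{14}{5} \approx 2.8$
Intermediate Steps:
$c{\left(t \right)} = - \frac{16}{5}$ ($c{\left(t \right)} = -3 + \frac{-2 - \left(3 - 4\right)}{5} = -3 + \frac{-2 - -1}{5} = -3 + \frac{-2 + 1}{5} = -3 + \frac{1}{5} \left(-1\right) = -3 - \frac{1}{5} = - \frac{16}{5}$)
$m{\left(a \right)} = - \frac{16}{5} + a^{3}$ ($m{\left(a \right)} = - \frac{16}{5} + a a^{2} = - \frac{16}{5} + a^{3}$)
$k{\left(-8,5 \right)} m{\left(6 \right)} = \frac{- \frac{16}{5} + 6^{3}}{12 + \left(-8\right)^{2}} = \frac{- \frac{16}{5} + 216}{12 + 64} = \frac{1}{76} \cdot \frac{1064}{5} = \frac{14}{5}$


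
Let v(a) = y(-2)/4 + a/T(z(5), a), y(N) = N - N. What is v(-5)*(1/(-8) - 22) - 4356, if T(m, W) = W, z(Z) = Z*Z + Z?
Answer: -35025/8 ≈ -4378.1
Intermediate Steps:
z(Z) = Z + Z² (z(Z) = Z² + Z = Z + Z²)
y(N) = 0
v(a) = 1 (v(a) = 0/4 + a/a = 0*(¼) + 1 = 0 + 1 = 1)
v(-5)*(1/(-8) - 22) - 4356 = 1*(1/(-8) - 22) - 4356 = 1*(-⅛ - 22) - 4356 = 1*(-177/8) - 4356 = -177/8 - 4356 = -35025/8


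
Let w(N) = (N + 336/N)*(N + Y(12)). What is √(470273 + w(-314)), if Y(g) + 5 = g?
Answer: √13975970911/157 ≈ 752.99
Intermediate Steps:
Y(g) = -5 + g
w(N) = (7 + N)*(N + 336/N) (w(N) = (N + 336/N)*(N + (-5 + 12)) = (N + 336/N)*(N + 7) = (N + 336/N)*(7 + N) = (7 + N)*(N + 336/N))
√(470273 + w(-314)) = √(470273 + (336 + (-314)² + 7*(-314) + 2352/(-314))) = √(470273 + (336 + 98596 - 2198 + 2352*(-1/314))) = √(470273 + (336 + 98596 - 2198 - 1176/157)) = √(470273 + 15186062/157) = √(89018923/157) = √13975970911/157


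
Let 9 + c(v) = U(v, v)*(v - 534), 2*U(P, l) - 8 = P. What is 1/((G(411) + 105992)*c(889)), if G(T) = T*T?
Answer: 2/87536972721 ≈ 2.2848e-11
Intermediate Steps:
U(P, l) = 4 + P/2
G(T) = T²
c(v) = -9 + (-534 + v)*(4 + v/2) (c(v) = -9 + (4 + v/2)*(v - 534) = -9 + (4 + v/2)*(-534 + v) = -9 + (-534 + v)*(4 + v/2))
1/((G(411) + 105992)*c(889)) = 1/((411² + 105992)*(-2145 + (½)*889² - 263*889)) = 1/((168921 + 105992)*(-2145 + (½)*790321 - 233807)) = 1/(274913*(-2145 + 790321/2 - 233807)) = 1/(274913*(318417/2)) = (1/274913)*(2/318417) = 2/87536972721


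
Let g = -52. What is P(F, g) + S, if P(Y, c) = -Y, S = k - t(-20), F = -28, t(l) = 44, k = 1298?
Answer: 1282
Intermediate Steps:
S = 1254 (S = 1298 - 1*44 = 1298 - 44 = 1254)
P(F, g) + S = -1*(-28) + 1254 = 28 + 1254 = 1282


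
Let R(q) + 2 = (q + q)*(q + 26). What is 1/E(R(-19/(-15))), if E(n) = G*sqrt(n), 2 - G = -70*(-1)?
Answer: -15*sqrt(77)/73304 ≈ -0.0017956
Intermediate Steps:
G = -68 (G = 2 - (-70)*(-1) = 2 - 1*70 = 2 - 70 = -68)
R(q) = -2 + 2*q*(26 + q) (R(q) = -2 + (q + q)*(q + 26) = -2 + (2*q)*(26 + q) = -2 + 2*q*(26 + q))
E(n) = -68*sqrt(n)
1/E(R(-19/(-15))) = 1/(-68*sqrt(-2 + 2*(-19/(-15))**2 + 52*(-19/(-15)))) = 1/(-68*sqrt(-2 + 2*(-19*(-1/15))**2 + 52*(-19*(-1/15)))) = 1/(-68*sqrt(-2 + 2*(19/15)**2 + 52*(19/15))) = 1/(-68*sqrt(-2 + 2*(361/225) + 988/15)) = 1/(-68*sqrt(-2 + 722/225 + 988/15)) = 1/(-952*sqrt(77)/15) = -15*sqrt(77)/73304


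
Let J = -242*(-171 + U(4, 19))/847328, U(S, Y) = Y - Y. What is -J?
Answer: -20691/423664 ≈ -0.048838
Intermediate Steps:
U(S, Y) = 0
J = 20691/423664 (J = -242*(-171 + 0)/847328 = -242*(-171)*(1/847328) = 41382*(1/847328) = 20691/423664 ≈ 0.048838)
-J = -1*20691/423664 = -20691/423664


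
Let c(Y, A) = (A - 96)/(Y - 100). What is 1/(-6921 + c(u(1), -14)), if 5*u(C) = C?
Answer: -499/3453029 ≈ -0.00014451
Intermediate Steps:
u(C) = C/5
c(Y, A) = (-96 + A)/(-100 + Y)
1/(-6921 + c(u(1), -14)) = 1/(-6921 + (-96 - 14)/(-100 + (1/5)*1)) = 1/(-6921 - 110/(-100 + 1/5)) = 1/(-6921 - 110/(-499/5)) = 1/(-6921 - 5/499*(-110)) = 1/(-6921 + 550/499) = 1/(-3453029/499) = -499/3453029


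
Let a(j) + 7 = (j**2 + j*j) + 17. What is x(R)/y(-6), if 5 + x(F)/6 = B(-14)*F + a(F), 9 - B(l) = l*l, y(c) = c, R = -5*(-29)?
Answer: -14940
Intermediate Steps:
R = 145
B(l) = 9 - l**2 (B(l) = 9 - l*l = 9 - l**2)
a(j) = 10 + 2*j**2 (a(j) = -7 + ((j**2 + j*j) + 17) = -7 + ((j**2 + j**2) + 17) = -7 + (2*j**2 + 17) = -7 + (17 + 2*j**2) = 10 + 2*j**2)
x(F) = 30 - 1122*F + 12*F**2 (x(F) = -30 + 6*((9 - 1*(-14)**2)*F + (10 + 2*F**2)) = -30 + 6*((9 - 1*196)*F + (10 + 2*F**2)) = -30 + 6*((9 - 196)*F + (10 + 2*F**2)) = -30 + 6*(-187*F + (10 + 2*F**2)) = -30 + 6*(10 - 187*F + 2*F**2) = -30 + (60 - 1122*F + 12*F**2) = 30 - 1122*F + 12*F**2)
x(R)/y(-6) = (30 - 1122*145 + 12*145**2)/(-6) = (30 - 162690 + 12*21025)*(-1/6) = (30 - 162690 + 252300)*(-1/6) = 89640*(-1/6) = -14940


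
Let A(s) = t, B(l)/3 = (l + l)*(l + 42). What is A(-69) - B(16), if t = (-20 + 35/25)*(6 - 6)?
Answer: -5568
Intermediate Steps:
B(l) = 6*l*(42 + l) (B(l) = 3*((l + l)*(l + 42)) = 3*((2*l)*(42 + l)) = 3*(2*l*(42 + l)) = 6*l*(42 + l))
t = 0 (t = (-20 + 35*(1/25))*0 = (-20 + 7/5)*0 = -93/5*0 = 0)
A(s) = 0
A(-69) - B(16) = 0 - 6*16*(42 + 16) = 0 - 6*16*58 = 0 - 1*5568 = 0 - 5568 = -5568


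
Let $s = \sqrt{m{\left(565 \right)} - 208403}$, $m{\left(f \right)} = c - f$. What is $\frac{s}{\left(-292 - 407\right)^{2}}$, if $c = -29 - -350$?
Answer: $\frac{i \sqrt{23183}}{162867} \approx 0.00093487 i$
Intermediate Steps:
$c = 321$ ($c = -29 + 350 = 321$)
$m{\left(f \right)} = 321 - f$
$s = 3 i \sqrt{23183}$ ($s = \sqrt{\left(321 - 565\right) - 208403} = \sqrt{-244 - 208403} = \sqrt{-208647} = 3 i \sqrt{23183} \approx 456.78 i$)
$\frac{s}{\left(-292 - 407\right)^{2}} = \frac{3 i \sqrt{23183}}{\left(-292 - 407\right)^{2}} = \frac{3 i \sqrt{23183}}{\left(-699\right)^{2}} = \frac{3 i \sqrt{23183}}{488601} = 3 i \sqrt{23183} \cdot \frac{1}{488601} = \frac{i \sqrt{23183}}{162867}$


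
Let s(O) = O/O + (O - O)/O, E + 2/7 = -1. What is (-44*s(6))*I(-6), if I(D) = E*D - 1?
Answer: -2068/7 ≈ -295.43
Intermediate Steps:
E = -9/7 (E = -2/7 - 1 = -9/7 ≈ -1.2857)
I(D) = -1 - 9*D/7 (I(D) = -9*D/7 - 1 = -1 - 9*D/7)
s(O) = 1 (s(O) = 1 + 0/O = 1 + 0 = 1)
(-44*s(6))*I(-6) = (-44*1)*(-1 - 9/7*(-6)) = -44*(-1 + 54/7) = -44*47/7 = -2068/7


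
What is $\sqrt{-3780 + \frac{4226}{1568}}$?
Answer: $\frac{i \sqrt{2961407}}{28} \approx 61.46 i$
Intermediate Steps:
$\sqrt{-3780 + \frac{4226}{1568}} = \sqrt{-3780 + 4226 \cdot \frac{1}{1568}} = \sqrt{-3780 + \frac{2113}{784}} = \sqrt{- \frac{2961407}{784}} = \frac{i \sqrt{2961407}}{28}$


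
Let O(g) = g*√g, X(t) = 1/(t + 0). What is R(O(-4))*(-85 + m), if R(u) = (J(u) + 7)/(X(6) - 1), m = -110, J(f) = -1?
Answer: 1404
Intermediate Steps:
X(t) = 1/t
O(g) = g^(3/2)
R(u) = -36/5 (R(u) = (-1 + 7)/(1/6 - 1) = 6/(⅙ - 1) = 6/(-⅚) = 6*(-6/5) = -36/5)
R(O(-4))*(-85 + m) = -36*(-85 - 110)/5 = -36/5*(-195) = 1404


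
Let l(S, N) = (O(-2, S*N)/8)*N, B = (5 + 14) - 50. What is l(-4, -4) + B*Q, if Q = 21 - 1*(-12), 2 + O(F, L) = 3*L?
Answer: -1046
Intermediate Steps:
O(F, L) = -2 + 3*L
Q = 33 (Q = 21 + 12 = 33)
B = -31 (B = 19 - 50 = -31)
l(S, N) = N*(-¼ + 3*N*S/8) (l(S, N) = ((-2 + 3*(S*N))/8)*N = ((-2 + 3*(N*S))*(⅛))*N = ((-2 + 3*N*S)*(⅛))*N = (-¼ + 3*N*S/8)*N = N*(-¼ + 3*N*S/8))
l(-4, -4) + B*Q = (⅛)*(-4)*(-2 + 3*(-4)*(-4)) - 31*33 = (⅛)*(-4)*(-2 + 48) - 1023 = (⅛)*(-4)*46 - 1023 = -23 - 1023 = -1046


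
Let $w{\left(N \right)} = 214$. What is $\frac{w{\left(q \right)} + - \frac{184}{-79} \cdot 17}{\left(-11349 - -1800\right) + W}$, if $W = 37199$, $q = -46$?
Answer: $\frac{1431}{156025} \approx 0.0091716$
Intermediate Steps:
$\frac{w{\left(q \right)} + - \frac{184}{-79} \cdot 17}{\left(-11349 - -1800\right) + W} = \frac{214 + - \frac{184}{-79} \cdot 17}{\left(-11349 - -1800\right) + 37199} = \frac{214 + \left(-184\right) \left(- \frac{1}{79}\right) 17}{\left(-11349 + 1800\right) + 37199} = \frac{214 + \frac{184}{79} \cdot 17}{-9549 + 37199} = \frac{214 + \frac{3128}{79}}{27650} = \frac{20034}{79} \cdot \frac{1}{27650} = \frac{1431}{156025}$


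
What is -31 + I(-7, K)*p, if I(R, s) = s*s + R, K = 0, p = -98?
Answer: 655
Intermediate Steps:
I(R, s) = R + s**2 (I(R, s) = s**2 + R = R + s**2)
-31 + I(-7, K)*p = -31 + (-7 + 0**2)*(-98) = -31 + (-7 + 0)*(-98) = -31 - 7*(-98) = -31 + 686 = 655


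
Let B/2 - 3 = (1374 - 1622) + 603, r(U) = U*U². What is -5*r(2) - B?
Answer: -756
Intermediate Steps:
r(U) = U³
B = 716 (B = 6 + 2*((1374 - 1622) + 603) = 6 + 2*(-248 + 603) = 6 + 2*355 = 6 + 710 = 716)
-5*r(2) - B = -5*2³ - 1*716 = -5*8 - 716 = -40 - 716 = -756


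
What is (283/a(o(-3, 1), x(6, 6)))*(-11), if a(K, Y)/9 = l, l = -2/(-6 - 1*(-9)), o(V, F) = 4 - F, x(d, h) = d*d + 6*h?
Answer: 3113/6 ≈ 518.83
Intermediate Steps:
x(d, h) = d**2 + 6*h
l = -2/3 (l = -2/(-6 + 9) = -2/3 ≈ -0.66667)
a(K, Y) = -6 (a(K, Y) = 9*(-2/3) = -6)
(283/a(o(-3, 1), x(6, 6)))*(-11) = (283/(-6))*(-11) = (283*(-1/6))*(-11) = -283/6*(-11) = 3113/6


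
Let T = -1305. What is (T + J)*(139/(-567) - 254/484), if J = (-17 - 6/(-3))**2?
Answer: 2112940/2541 ≈ 831.54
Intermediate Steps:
J = 225 (J = (-17 - 6*(-1/3))**2 = (-17 + 2)**2 = (-15)**2 = 225)
(T + J)*(139/(-567) - 254/484) = (-1305 + 225)*(139/(-567) - 254/484) = -1080*(139*(-1/567) - 254*1/484) = -1080*(-139/567 - 127/242) = -1080*(-105647/137214) = 2112940/2541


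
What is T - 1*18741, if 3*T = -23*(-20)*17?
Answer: -48403/3 ≈ -16134.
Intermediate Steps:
T = 7820/3 (T = (-23*(-20)*17)/3 = (460*17)/3 = (⅓)*7820 = 7820/3 ≈ 2606.7)
T - 1*18741 = 7820/3 - 1*18741 = 7820/3 - 18741 = -48403/3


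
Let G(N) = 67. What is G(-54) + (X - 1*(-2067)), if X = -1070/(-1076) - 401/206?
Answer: 59100356/27707 ≈ 2133.0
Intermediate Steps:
X = -26382/27707 (X = -1070*(-1/1076) - 401*1/206 = 535/538 - 401/206 = -26382/27707 ≈ -0.95218)
G(-54) + (X - 1*(-2067)) = 67 + (-26382/27707 - 1*(-2067)) = 67 + (-26382/27707 + 2067) = 67 + 57243987/27707 = 59100356/27707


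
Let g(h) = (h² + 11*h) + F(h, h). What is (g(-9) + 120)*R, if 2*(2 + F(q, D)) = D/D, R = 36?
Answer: 3618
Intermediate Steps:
F(q, D) = -3/2 (F(q, D) = -2 + (D/D)/2 = -2 + (½)*1 = -2 + ½ = -3/2)
g(h) = -3/2 + h² + 11*h (g(h) = (h² + 11*h) - 3/2 = -3/2 + h² + 11*h)
(g(-9) + 120)*R = ((-3/2 + (-9)² + 11*(-9)) + 120)*36 = ((-3/2 + 81 - 99) + 120)*36 = (-39/2 + 120)*36 = (201/2)*36 = 3618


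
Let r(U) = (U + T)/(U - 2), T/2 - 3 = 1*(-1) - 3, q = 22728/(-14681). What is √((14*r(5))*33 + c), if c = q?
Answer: √99242003814/14681 ≈ 21.458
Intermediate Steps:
q = -22728/14681 (q = 22728*(-1/14681) = -22728/14681 ≈ -1.5481)
T = -2 (T = 6 + 2*(1*(-1) - 3) = 6 + 2*(-1 - 3) = 6 + 2*(-4) = 6 - 8 = -2)
c = -22728/14681 ≈ -1.5481
r(U) = 1 (r(U) = (U - 2)/(U - 2) = (-2 + U)/(-2 + U) = 1)
√((14*r(5))*33 + c) = √((14*1)*33 - 22728/14681) = √(14*33 - 22728/14681) = √(462 - 22728/14681) = √(6759894/14681) = √99242003814/14681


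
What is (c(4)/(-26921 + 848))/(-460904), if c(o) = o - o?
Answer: 0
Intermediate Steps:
c(o) = 0
(c(4)/(-26921 + 848))/(-460904) = (0/(-26921 + 848))/(-460904) = (0/(-26073))*(-1/460904) = -1/26073*0*(-1/460904) = 0*(-1/460904) = 0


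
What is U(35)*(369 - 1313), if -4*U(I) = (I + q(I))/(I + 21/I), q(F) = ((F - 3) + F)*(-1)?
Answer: -18880/89 ≈ -212.13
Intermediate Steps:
q(F) = 3 - 2*F (q(F) = ((-3 + F) + F)*(-1) = (-3 + 2*F)*(-1) = 3 - 2*F)
U(I) = -(3 - I)/(4*(I + 21/I)) (U(I) = -(I + (3 - 2*I))/(4*(I + 21/I)) = -(3 - I)/(4*(I + 21/I)))
U(35)*(369 - 1313) = ((¼)*35*(-3 + 35)/(21 + 35²))*(369 - 1313) = ((¼)*35*32/(21 + 1225))*(-944) = ((¼)*35*32/1246)*(-944) = ((¼)*35*(1/1246)*32)*(-944) = (20/89)*(-944) = -18880/89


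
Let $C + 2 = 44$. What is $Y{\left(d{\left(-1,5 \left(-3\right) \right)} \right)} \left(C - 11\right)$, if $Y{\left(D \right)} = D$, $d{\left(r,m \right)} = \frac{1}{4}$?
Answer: $\frac{31}{4} \approx 7.75$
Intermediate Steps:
$d{\left(r,m \right)} = \frac{1}{4}$
$C = 42$ ($C = -2 + 44 = 42$)
$Y{\left(d{\left(-1,5 \left(-3\right) \right)} \right)} \left(C - 11\right) = \frac{42 - 11}{4} = \frac{1}{4} \cdot 31 = \frac{31}{4}$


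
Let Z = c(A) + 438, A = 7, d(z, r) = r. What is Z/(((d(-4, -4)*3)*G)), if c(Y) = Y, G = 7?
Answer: -445/84 ≈ -5.2976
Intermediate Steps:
Z = 445 (Z = 7 + 438 = 445)
Z/(((d(-4, -4)*3)*G)) = 445/((-4*3*7)) = 445/((-12*7)) = 445/(-84) = 445*(-1/84) = -445/84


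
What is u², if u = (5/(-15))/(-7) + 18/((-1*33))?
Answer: 13225/53361 ≈ 0.24784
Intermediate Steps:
u = -115/231 (u = (5*(-1/15))*(-⅐) + 18/(-33) = -⅓*(-⅐) + 18*(-1/33) = 1/21 - 6/11 = -115/231 ≈ -0.49784)
u² = (-115/231)² = 13225/53361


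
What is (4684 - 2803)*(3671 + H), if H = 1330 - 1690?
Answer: 6227991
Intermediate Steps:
H = -360
(4684 - 2803)*(3671 + H) = (4684 - 2803)*(3671 - 360) = 1881*3311 = 6227991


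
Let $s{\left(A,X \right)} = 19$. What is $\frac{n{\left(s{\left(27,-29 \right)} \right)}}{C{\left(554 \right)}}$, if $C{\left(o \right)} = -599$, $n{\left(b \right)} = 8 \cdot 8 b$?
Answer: $- \frac{1216}{599} \approx -2.03$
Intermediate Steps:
$n{\left(b \right)} = 64 b$
$\frac{n{\left(s{\left(27,-29 \right)} \right)}}{C{\left(554 \right)}} = \frac{64 \cdot 19}{-599} = 1216 \left(- \frac{1}{599}\right) = - \frac{1216}{599}$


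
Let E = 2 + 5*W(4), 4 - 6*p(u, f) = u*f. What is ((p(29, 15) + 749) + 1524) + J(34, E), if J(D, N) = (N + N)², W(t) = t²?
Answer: 174583/6 ≈ 29097.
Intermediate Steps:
p(u, f) = ⅔ - f*u/6 (p(u, f) = ⅔ - u*f/6 = ⅔ - f*u/6)
E = 82 (E = 2 + 5*4² = 2 + 5*16 = 2 + 80 = 82)
J(D, N) = 4*N² (J(D, N) = (2*N)² = 4*N²)
((p(29, 15) + 749) + 1524) + J(34, E) = (((⅔ - ⅙*15*29) + 749) + 1524) + 4*82² = (((⅔ - 145/2) + 749) + 1524) + 4*6724 = ((-431/6 + 749) + 1524) + 26896 = (4063/6 + 1524) + 26896 = 13207/6 + 26896 = 174583/6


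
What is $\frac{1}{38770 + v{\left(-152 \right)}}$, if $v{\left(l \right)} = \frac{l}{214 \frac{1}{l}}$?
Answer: $\frac{107}{4159942} \approx 2.5721 \cdot 10^{-5}$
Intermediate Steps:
$v{\left(l \right)} = \frac{l^{2}}{214}$ ($v{\left(l \right)} = l \frac{l}{214} = \frac{l^{2}}{214}$)
$\frac{1}{38770 + v{\left(-152 \right)}} = \frac{1}{38770 + \frac{\left(-152\right)^{2}}{214}} = \frac{1}{38770 + \frac{1}{214} \cdot 23104} = \frac{1}{38770 + \frac{11552}{107}} = \frac{1}{\frac{4159942}{107}} = \frac{107}{4159942}$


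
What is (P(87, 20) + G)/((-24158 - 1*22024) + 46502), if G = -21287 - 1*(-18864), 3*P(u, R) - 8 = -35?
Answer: -38/5 ≈ -7.6000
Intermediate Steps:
P(u, R) = -9 (P(u, R) = 8/3 + (1/3)*(-35) = 8/3 - 35/3 = -9)
G = -2423 (G = -21287 + 18864 = -2423)
(P(87, 20) + G)/((-24158 - 1*22024) + 46502) = (-9 - 2423)/((-24158 - 1*22024) + 46502) = -2432/((-24158 - 22024) + 46502) = -2432/(-46182 + 46502) = -2432/320 = -2432*1/320 = -38/5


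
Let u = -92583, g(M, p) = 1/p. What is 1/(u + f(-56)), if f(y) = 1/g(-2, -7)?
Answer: -1/92590 ≈ -1.0800e-5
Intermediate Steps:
f(y) = -7 (f(y) = 1/(1/(-7)) = 1/(-⅐) = -7)
1/(u + f(-56)) = 1/(-92583 - 7) = 1/(-92590) = -1/92590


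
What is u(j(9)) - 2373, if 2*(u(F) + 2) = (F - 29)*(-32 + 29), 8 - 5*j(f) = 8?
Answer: -4663/2 ≈ -2331.5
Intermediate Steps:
j(f) = 0 (j(f) = 8/5 - 1/5*8 = 8/5 - 8/5 = 0)
u(F) = 83/2 - 3*F/2 (u(F) = -2 + ((F - 29)*(-32 + 29))/2 = -2 + ((-29 + F)*(-3))/2 = -2 + (87 - 3*F)/2 = -2 + (87/2 - 3*F/2) = 83/2 - 3*F/2)
u(j(9)) - 2373 = (83/2 - 3/2*0) - 2373 = (83/2 + 0) - 2373 = 83/2 - 2373 = -4663/2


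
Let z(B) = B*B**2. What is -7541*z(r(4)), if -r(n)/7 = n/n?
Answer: 2586563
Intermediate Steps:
r(n) = -7 (r(n) = -7*n/n = -7*1 = -7)
z(B) = B**3
-7541*z(r(4)) = -7541*(-7)**3 = -7541*(-343) = 2586563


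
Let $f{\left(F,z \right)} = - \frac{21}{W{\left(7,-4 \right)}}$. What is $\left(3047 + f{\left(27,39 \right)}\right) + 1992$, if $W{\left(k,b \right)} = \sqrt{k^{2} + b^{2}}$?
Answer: $5039 - \frac{21 \sqrt{65}}{65} \approx 5036.4$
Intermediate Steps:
$W{\left(k,b \right)} = \sqrt{b^{2} + k^{2}}$
$f{\left(F,z \right)} = - \frac{21 \sqrt{65}}{65}$ ($f{\left(F,z \right)} = - \frac{21}{\sqrt{\left(-4\right)^{2} + 7^{2}}} = - \frac{21}{\sqrt{16 + 49}} = - \frac{21}{\sqrt{65}} = - 21 \frac{\sqrt{65}}{65} = - \frac{21 \sqrt{65}}{65}$)
$\left(3047 + f{\left(27,39 \right)}\right) + 1992 = \left(3047 - \frac{21 \sqrt{65}}{65}\right) + 1992 = 5039 - \frac{21 \sqrt{65}}{65}$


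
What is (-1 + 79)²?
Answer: 6084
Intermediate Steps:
(-1 + 79)² = 78² = 6084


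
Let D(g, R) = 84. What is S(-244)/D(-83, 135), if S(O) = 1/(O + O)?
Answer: -1/40992 ≈ -2.4395e-5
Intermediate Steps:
S(O) = 1/(2*O)
S(-244)/D(-83, 135) = ((1/2)/(-244))/84 = ((1/2)*(-1/244))*(1/84) = -1/488*1/84 = -1/40992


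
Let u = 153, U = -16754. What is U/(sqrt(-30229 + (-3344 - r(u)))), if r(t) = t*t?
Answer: 8377*I*sqrt(56982)/28491 ≈ 70.186*I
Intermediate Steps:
r(t) = t**2
U/(sqrt(-30229 + (-3344 - r(u)))) = -16754/sqrt(-30229 + (-3344 - 1*153**2)) = -16754/sqrt(-30229 + (-3344 - 1*23409)) = -16754/sqrt(-30229 + (-3344 - 23409)) = -16754/sqrt(-30229 - 26753) = -16754*(-I*sqrt(56982)/56982) = -(-8377)*I*sqrt(56982)/28491 = 8377*I*sqrt(56982)/28491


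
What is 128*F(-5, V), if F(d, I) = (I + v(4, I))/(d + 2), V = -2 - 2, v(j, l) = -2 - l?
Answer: 256/3 ≈ 85.333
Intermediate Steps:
V = -4
F(d, I) = -2/(2 + d) (F(d, I) = (I + (-2 - I))/(d + 2) = -2/(2 + d))
128*F(-5, V) = 128*(-2/(2 - 5)) = 128*(-2/(-3)) = 128*(-2*(-1/3)) = 128*(2/3) = 256/3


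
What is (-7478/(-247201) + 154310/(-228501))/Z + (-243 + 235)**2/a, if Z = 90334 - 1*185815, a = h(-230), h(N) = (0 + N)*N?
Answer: 6674986018776392/5486654530865766825 ≈ 0.0012166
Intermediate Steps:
h(N) = N**2 (h(N) = N*N = N**2)
a = 52900 (a = (-230)**2 = 52900)
Z = -95481 (Z = 90334 - 185815 = -95481)
(-7478/(-247201) + 154310/(-228501))/Z + (-243 + 235)**2/a = (-7478/(-247201) + 154310/(-228501))/(-95481) + (-243 + 235)**2/52900 = (-7478*(-1/247201) + 154310*(-1/228501))*(-1/95481) + (-8)**2*(1/52900) = (7478/247201 - 11870/17577)*(-1/95481) + 64*(1/52900) = -2802835064/4345051977*(-1/95481) + 16/13225 = 2802835064/414869907815937 + 16/13225 = 6674986018776392/5486654530865766825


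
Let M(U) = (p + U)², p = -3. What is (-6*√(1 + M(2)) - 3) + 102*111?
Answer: 11319 - 6*√2 ≈ 11311.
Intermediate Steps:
M(U) = (-3 + U)²
(-6*√(1 + M(2)) - 3) + 102*111 = (-6*√(1 + (-3 + 2)²) - 3) + 102*111 = (-6*√(1 + (-1)²) - 3) + 11322 = (-6*√(1 + 1) - 3) + 11322 = (-6*√2 - 3) + 11322 = (-3 - 6*√2) + 11322 = 11319 - 6*√2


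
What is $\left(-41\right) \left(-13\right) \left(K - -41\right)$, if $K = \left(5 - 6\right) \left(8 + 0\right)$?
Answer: $17589$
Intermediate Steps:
$K = -8$ ($K = \left(-1\right) 8 = -8$)
$\left(-41\right) \left(-13\right) \left(K - -41\right) = \left(-41\right) \left(-13\right) \left(-8 - -41\right) = 533 \left(-8 + 41\right) = 533 \cdot 33 = 17589$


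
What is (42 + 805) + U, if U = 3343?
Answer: 4190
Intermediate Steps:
(42 + 805) + U = (42 + 805) + 3343 = 847 + 3343 = 4190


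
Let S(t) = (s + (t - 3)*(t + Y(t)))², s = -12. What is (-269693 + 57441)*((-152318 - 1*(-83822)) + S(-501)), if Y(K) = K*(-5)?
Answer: -216530255801112576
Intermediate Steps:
Y(K) = -5*K
S(t) = (-12 - 4*t*(-3 + t))² (S(t) = (-12 + (t - 3)*(t - 5*t))² = (-12 + (-3 + t)*(-4*t))² = (-12 - 4*t*(-3 + t))²)
(-269693 + 57441)*((-152318 - 1*(-83822)) + S(-501)) = (-269693 + 57441)*((-152318 - 1*(-83822)) + 16*(3 + (-501)² - 3*(-501))²) = -212252*((-152318 + 83822) + 16*(3 + 251001 + 1503)²) = -212252*(-68496 + 16*252507²) = -212252*(-68496 + 16*63759785049) = -212252*(-68496 + 1020156560784) = -212252*1020156492288 = -216530255801112576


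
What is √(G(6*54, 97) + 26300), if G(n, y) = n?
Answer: 32*√26 ≈ 163.17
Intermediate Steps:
√(G(6*54, 97) + 26300) = √(6*54 + 26300) = √(324 + 26300) = √26624 = 32*√26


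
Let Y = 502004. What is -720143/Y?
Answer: -720143/502004 ≈ -1.4345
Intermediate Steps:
-720143/Y = -720143/502004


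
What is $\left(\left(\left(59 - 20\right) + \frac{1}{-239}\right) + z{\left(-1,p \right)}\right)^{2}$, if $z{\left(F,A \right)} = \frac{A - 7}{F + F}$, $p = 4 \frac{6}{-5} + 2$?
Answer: $\frac{11006317921}{5712100} \approx 1926.8$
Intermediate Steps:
$p = - \frac{14}{5}$ ($p = 4 \cdot 6 \left(- \frac{1}{5}\right) + 2 = 4 \left(- \frac{6}{5}\right) + 2 = - \frac{24}{5} + 2 = - \frac{14}{5} \approx -2.8$)
$z{\left(F,A \right)} = \frac{-7 + A}{2 F}$
$\left(\left(\left(59 - 20\right) + \frac{1}{-239}\right) + z{\left(-1,p \right)}\right)^{2} = \left(\left(\left(59 - 20\right) + \frac{1}{-239}\right) + \frac{-7 - \frac{14}{5}}{2 \left(-1\right)}\right)^{2} = \left(\left(39 - \frac{1}{239}\right) + \frac{1}{2} \left(-1\right) \left(- \frac{49}{5}\right)\right)^{2} = \left(\frac{9320}{239} + \frac{49}{10}\right)^{2} = \left(\frac{104911}{2390}\right)^{2} = \frac{11006317921}{5712100}$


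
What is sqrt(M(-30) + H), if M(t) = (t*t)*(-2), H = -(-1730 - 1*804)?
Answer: sqrt(734) ≈ 27.092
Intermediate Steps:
H = 2534 (H = -(-1730 - 804) = -1*(-2534) = 2534)
M(t) = -2*t**2 (M(t) = t**2*(-2) = -2*t**2)
sqrt(M(-30) + H) = sqrt(-2*(-30)**2 + 2534) = sqrt(-2*900 + 2534) = sqrt(-1800 + 2534) = sqrt(734)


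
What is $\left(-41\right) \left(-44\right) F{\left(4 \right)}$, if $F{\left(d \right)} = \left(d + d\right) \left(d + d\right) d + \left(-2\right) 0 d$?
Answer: $461824$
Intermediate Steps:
$F{\left(d \right)} = 4 d^{3}$ ($F{\left(d \right)} = 2 d 2 d d + 0 d = 4 d^{2} d + 0 = 4 d^{3} + 0 = 4 d^{3}$)
$\left(-41\right) \left(-44\right) F{\left(4 \right)} = \left(-41\right) \left(-44\right) 4 \cdot 4^{3} = 1804 \cdot 4 \cdot 64 = 1804 \cdot 256 = 461824$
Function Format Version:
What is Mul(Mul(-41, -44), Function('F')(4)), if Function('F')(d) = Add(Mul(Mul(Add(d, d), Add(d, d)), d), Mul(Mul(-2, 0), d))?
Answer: 461824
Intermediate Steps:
Function('F')(d) = Mul(4, Pow(d, 3)) (Function('F')(d) = Add(Mul(Mul(Mul(2, d), Mul(2, d)), d), Mul(0, d)) = Add(Mul(Mul(4, Pow(d, 2)), d), 0) = Add(Mul(4, Pow(d, 3)), 0) = Mul(4, Pow(d, 3)))
Mul(Mul(-41, -44), Function('F')(4)) = Mul(Mul(-41, -44), Mul(4, Pow(4, 3))) = Mul(1804, Mul(4, 64)) = Mul(1804, 256) = 461824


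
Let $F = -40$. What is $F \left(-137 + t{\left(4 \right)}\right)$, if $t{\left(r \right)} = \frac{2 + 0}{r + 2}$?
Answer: $\frac{16400}{3} \approx 5466.7$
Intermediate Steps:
$t{\left(r \right)} = \frac{2}{2 + r}$
$F \left(-137 + t{\left(4 \right)}\right) = - 40 \left(-137 + \frac{2}{2 + 4}\right) = - 40 \left(-137 + \frac{2}{6}\right) = - 40 \left(-137 + 2 \cdot \frac{1}{6}\right) = - 40 \left(-137 + \frac{1}{3}\right) = \left(-40\right) \left(- \frac{410}{3}\right) = \frac{16400}{3}$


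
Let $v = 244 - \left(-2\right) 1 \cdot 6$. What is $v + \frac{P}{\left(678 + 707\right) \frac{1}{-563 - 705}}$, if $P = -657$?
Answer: $\frac{1187636}{1385} \approx 857.5$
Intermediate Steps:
$v = 256$ ($v = 244 - \left(-2\right) 6 = 244 - -12 = 244 + 12 = 256$)
$v + \frac{P}{\left(678 + 707\right) \frac{1}{-563 - 705}} = 256 - \frac{657}{\left(678 + 707\right) \frac{1}{-563 - 705}} = 256 - \frac{657}{1385 \frac{1}{-1268}} = 256 - \frac{657}{1385 \left(- \frac{1}{1268}\right)} = 256 - \frac{657}{- \frac{1385}{1268}} = 256 - - \frac{833076}{1385} = 256 + \frac{833076}{1385} = \frac{1187636}{1385}$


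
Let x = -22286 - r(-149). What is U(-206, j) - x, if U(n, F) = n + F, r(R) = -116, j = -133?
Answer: 21831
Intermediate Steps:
U(n, F) = F + n
x = -22170 (x = -22286 - 1*(-116) = -22286 + 116 = -22170)
U(-206, j) - x = (-133 - 206) - 1*(-22170) = -339 + 22170 = 21831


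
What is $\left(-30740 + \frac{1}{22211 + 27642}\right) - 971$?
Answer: $- \frac{1580888482}{49853} \approx -31711.0$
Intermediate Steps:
$\left(-30740 + \frac{1}{22211 + 27642}\right) - 971 = \left(-30740 + \frac{1}{49853}\right) - 971 = - \frac{1532481219}{49853} - 971 = - \frac{1580888482}{49853}$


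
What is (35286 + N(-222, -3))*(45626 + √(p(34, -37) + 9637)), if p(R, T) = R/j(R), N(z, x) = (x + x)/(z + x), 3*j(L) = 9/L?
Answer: 120747018952/75 + 2646452*√90201/225 ≈ 1.6135e+9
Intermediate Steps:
j(L) = 3/L (j(L) = (9/L)/3 = 3/L)
N(z, x) = 2*x/(x + z) (N(z, x) = (2*x)/(x + z) = 2*x/(x + z))
p(R, T) = R²/3 (p(R, T) = R/((3/R)) = R*(R/3) = R²/3)
(35286 + N(-222, -3))*(45626 + √(p(34, -37) + 9637)) = (35286 + 2*(-3)/(-3 - 222))*(45626 + √((⅓)*34² + 9637)) = (35286 + 2*(-3)/(-225))*(45626 + √((⅓)*1156 + 9637)) = (35286 + 2*(-3)*(-1/225))*(45626 + √(1156/3 + 9637)) = (35286 + 2/75)*(45626 + √(30067/3)) = 2646452*(45626 + √90201/3)/75 = 120747018952/75 + 2646452*√90201/225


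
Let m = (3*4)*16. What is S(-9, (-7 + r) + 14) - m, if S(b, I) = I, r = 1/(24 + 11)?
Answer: -6474/35 ≈ -184.97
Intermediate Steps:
r = 1/35 ≈ 0.028571
m = 192 (m = 12*16 = 192)
S(-9, (-7 + r) + 14) - m = ((-7 + 1/35) + 14) - 1*192 = (-244/35 + 14) - 192 = 246/35 - 192 = -6474/35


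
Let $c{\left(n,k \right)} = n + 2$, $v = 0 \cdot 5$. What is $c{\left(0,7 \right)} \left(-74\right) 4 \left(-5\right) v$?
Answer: $0$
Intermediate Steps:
$v = 0$
$c{\left(n,k \right)} = 2 + n$
$c{\left(0,7 \right)} \left(-74\right) 4 \left(-5\right) v = \left(2 + 0\right) \left(-74\right) 4 \left(-5\right) 0 = 2 \left(-74\right) \left(\left(-20\right) 0\right) = \left(-148\right) 0 = 0$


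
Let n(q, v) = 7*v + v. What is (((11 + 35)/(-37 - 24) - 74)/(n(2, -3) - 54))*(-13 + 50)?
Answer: 28120/793 ≈ 35.460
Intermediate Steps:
n(q, v) = 8*v
(((11 + 35)/(-37 - 24) - 74)/(n(2, -3) - 54))*(-13 + 50) = (((11 + 35)/(-37 - 24) - 74)/(8*(-3) - 54))*(-13 + 50) = ((46/(-61) - 74)/(-24 - 54))*37 = ((46*(-1/61) - 74)/(-78))*37 = ((-46/61 - 74)*(-1/78))*37 = -4560/61*(-1/78)*37 = (760/793)*37 = 28120/793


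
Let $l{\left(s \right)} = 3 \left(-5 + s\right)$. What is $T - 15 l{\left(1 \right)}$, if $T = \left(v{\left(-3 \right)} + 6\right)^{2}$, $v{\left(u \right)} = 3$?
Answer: $261$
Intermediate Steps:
$l{\left(s \right)} = -15 + 3 s$
$T = 81$ ($T = \left(3 + 6\right)^{2} = 9^{2} = 81$)
$T - 15 l{\left(1 \right)} = 81 - 15 \left(-15 + 3 \cdot 1\right) = 81 - 15 \left(-15 + 3\right) = 81 - -180 = 81 + 180 = 261$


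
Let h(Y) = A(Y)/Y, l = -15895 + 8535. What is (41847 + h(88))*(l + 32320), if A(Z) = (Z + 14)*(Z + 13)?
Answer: 11521654560/11 ≈ 1.0474e+9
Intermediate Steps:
l = -7360
A(Z) = (13 + Z)*(14 + Z) (A(Z) = (14 + Z)*(13 + Z) = (13 + Z)*(14 + Z))
h(Y) = (182 + Y**2 + 27*Y)/Y
(41847 + h(88))*(l + 32320) = (41847 + (27 + 88 + 182/88))*(-7360 + 32320) = (41847 + (27 + 88 + 182*(1/88)))*24960 = (41847 + (27 + 88 + 91/44))*24960 = (41847 + 5151/44)*24960 = (1846419/44)*24960 = 11521654560/11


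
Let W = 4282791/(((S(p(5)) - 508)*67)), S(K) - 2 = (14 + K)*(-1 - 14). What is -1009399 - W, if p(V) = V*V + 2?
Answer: -75808647902/75107 ≈ -1.0093e+6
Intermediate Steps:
p(V) = 2 + V² (p(V) = V² + 2 = 2 + V²)
S(K) = -208 - 15*K (S(K) = 2 + (14 + K)*(-1 - 14) = 2 + (14 + K)*(-15) = 2 + (-210 - 15*K) = -208 - 15*K)
W = -4282791/75107 (W = 4282791/((((-208 - 15*(2 + 5²)) - 508)*67)) = 4282791/((((-208 - 15*(2 + 25)) - 508)*67)) = 4282791/((((-208 - 15*27) - 508)*67)) = 4282791/((((-208 - 405) - 508)*67)) = 4282791/(((-613 - 508)*67)) = 4282791/((-1121*67)) = 4282791/(-75107) = 4282791*(-1/75107) = -4282791/75107 ≈ -57.023)
-1009399 - W = -1009399 - 1*(-4282791/75107) = -1009399 + 4282791/75107 = -75808647902/75107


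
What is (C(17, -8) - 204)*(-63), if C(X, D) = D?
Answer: 13356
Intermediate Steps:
(C(17, -8) - 204)*(-63) = (-8 - 204)*(-63) = -212*(-63) = 13356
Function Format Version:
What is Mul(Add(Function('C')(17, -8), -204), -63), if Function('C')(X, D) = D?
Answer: 13356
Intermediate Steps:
Mul(Add(Function('C')(17, -8), -204), -63) = Mul(Add(-8, -204), -63) = Mul(-212, -63) = 13356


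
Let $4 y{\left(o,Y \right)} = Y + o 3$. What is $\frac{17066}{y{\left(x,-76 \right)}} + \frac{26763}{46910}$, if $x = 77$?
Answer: $\frac{641282501}{1454210} \approx 440.98$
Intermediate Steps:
$y{\left(o,Y \right)} = \frac{Y}{4} + \frac{3 o}{4}$ ($y{\left(o,Y \right)} = \frac{Y + o 3}{4} = \frac{Y + 3 o}{4} = \frac{Y}{4} + \frac{3 o}{4}$)
$\frac{17066}{y{\left(x,-76 \right)}} + \frac{26763}{46910} = \frac{17066}{\frac{1}{4} \left(-76\right) + \frac{3}{4} \cdot 77} + \frac{26763}{46910} = \frac{17066}{-19 + \frac{231}{4}} + 26763 \cdot \frac{1}{46910} = \frac{17066}{\frac{155}{4}} + \frac{26763}{46910} = 17066 \cdot \frac{4}{155} + \frac{26763}{46910} = \frac{68264}{155} + \frac{26763}{46910} = \frac{641282501}{1454210}$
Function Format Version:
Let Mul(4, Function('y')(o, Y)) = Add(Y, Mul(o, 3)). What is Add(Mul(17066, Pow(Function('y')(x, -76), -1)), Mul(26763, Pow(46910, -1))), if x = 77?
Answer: Rational(641282501, 1454210) ≈ 440.98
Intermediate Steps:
Function('y')(o, Y) = Add(Mul(Rational(1, 4), Y), Mul(Rational(3, 4), o)) (Function('y')(o, Y) = Mul(Rational(1, 4), Add(Y, Mul(o, 3))) = Mul(Rational(1, 4), Add(Y, Mul(3, o))) = Add(Mul(Rational(1, 4), Y), Mul(Rational(3, 4), o)))
Add(Mul(17066, Pow(Function('y')(x, -76), -1)), Mul(26763, Pow(46910, -1))) = Add(Mul(17066, Pow(Add(Mul(Rational(1, 4), -76), Mul(Rational(3, 4), 77)), -1)), Mul(26763, Pow(46910, -1))) = Add(Mul(17066, Pow(Add(-19, Rational(231, 4)), -1)), Mul(26763, Rational(1, 46910))) = Add(Mul(17066, Pow(Rational(155, 4), -1)), Rational(26763, 46910)) = Add(Mul(17066, Rational(4, 155)), Rational(26763, 46910)) = Add(Rational(68264, 155), Rational(26763, 46910)) = Rational(641282501, 1454210)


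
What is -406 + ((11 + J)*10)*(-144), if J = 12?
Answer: -33526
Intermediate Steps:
-406 + ((11 + J)*10)*(-144) = -406 + ((11 + 12)*10)*(-144) = -406 + (23*10)*(-144) = -406 + 230*(-144) = -406 - 33120 = -33526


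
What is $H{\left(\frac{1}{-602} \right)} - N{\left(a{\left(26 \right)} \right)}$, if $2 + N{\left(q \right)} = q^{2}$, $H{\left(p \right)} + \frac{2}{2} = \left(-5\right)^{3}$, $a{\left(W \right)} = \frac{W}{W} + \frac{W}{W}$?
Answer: $-128$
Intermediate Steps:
$a{\left(W \right)} = 2$ ($a{\left(W \right)} = 1 + 1 = 2$)
$H{\left(p \right)} = -126$ ($H{\left(p \right)} = -1 + \left(-5\right)^{3} = -1 - 125 = -126$)
$N{\left(q \right)} = -2 + q^{2}$
$H{\left(\frac{1}{-602} \right)} - N{\left(a{\left(26 \right)} \right)} = -126 - \left(-2 + 2^{2}\right) = -126 - \left(-2 + 4\right) = -126 - 2 = -128$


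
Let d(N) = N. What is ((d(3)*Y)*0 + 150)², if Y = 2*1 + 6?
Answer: 22500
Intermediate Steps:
Y = 8 (Y = 2 + 6 = 8)
((d(3)*Y)*0 + 150)² = ((3*8)*0 + 150)² = (24*0 + 150)² = (0 + 150)² = 150² = 22500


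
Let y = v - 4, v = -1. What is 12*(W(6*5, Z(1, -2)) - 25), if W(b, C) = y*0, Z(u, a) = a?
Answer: -300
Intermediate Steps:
y = -5 (y = -1 - 4 = -5)
W(b, C) = 0 (W(b, C) = -5*0 = 0)
12*(W(6*5, Z(1, -2)) - 25) = 12*(0 - 25) = 12*(-25) = -300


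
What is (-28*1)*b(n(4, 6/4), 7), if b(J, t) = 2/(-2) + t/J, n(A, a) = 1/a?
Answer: -266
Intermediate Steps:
b(J, t) = -1 + t/J (b(J, t) = 2*(-½) + t/J = -1 + t/J)
(-28*1)*b(n(4, 6/4), 7) = (-28*1)*((7 - 1/(6/4))/(1/(6/4))) = -28*(7 - 1/(6*(¼)))/(1/(6*(¼))) = -28*(7 - 1/3/2)/(1/(3/2)) = -28*(7 - 1*⅔)/⅔ = -42*(7 - ⅔) = -42*19/3 = -28*19/2 = -266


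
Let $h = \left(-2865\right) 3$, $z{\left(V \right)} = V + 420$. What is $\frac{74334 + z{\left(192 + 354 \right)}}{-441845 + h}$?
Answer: $- \frac{3765}{22522} \approx -0.16717$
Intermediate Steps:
$z{\left(V \right)} = 420 + V$
$h = -8595$
$\frac{74334 + z{\left(192 + 354 \right)}}{-441845 + h} = \frac{74334 + \left(420 + \left(192 + 354\right)\right)}{-441845 - 8595} = \frac{74334 + \left(420 + 546\right)}{-450440} = \left(74334 + 966\right) \left(- \frac{1}{450440}\right) = 75300 \left(- \frac{1}{450440}\right) = - \frac{3765}{22522}$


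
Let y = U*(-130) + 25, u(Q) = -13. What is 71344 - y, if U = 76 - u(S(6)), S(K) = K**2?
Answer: 82889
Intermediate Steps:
U = 89 (U = 76 - 1*(-13) = 76 + 13 = 89)
y = -11545 (y = 89*(-130) + 25 = -11570 + 25 = -11545)
71344 - y = 71344 - 1*(-11545) = 71344 + 11545 = 82889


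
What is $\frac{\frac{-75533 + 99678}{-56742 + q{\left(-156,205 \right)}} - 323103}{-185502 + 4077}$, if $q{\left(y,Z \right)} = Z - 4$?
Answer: $\frac{18268590868}{10257950925} \approx 1.7809$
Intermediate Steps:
$q{\left(y,Z \right)} = -4 + Z$ ($q{\left(y,Z \right)} = Z - 4 = -4 + Z$)
$\frac{\frac{-75533 + 99678}{-56742 + q{\left(-156,205 \right)}} - 323103}{-185502 + 4077} = \frac{\frac{-75533 + 99678}{-56742 + \left(-4 + 205\right)} - 323103}{-185502 + 4077} = \frac{\frac{24145}{-56742 + 201} - 323103}{-181425} = \left(\frac{24145}{-56541} - 323103\right) \left(- \frac{1}{181425}\right) = \left(24145 \left(- \frac{1}{56541}\right) - 323103\right) \left(- \frac{1}{181425}\right) = \left(- \frac{24145}{56541} - 323103\right) \left(- \frac{1}{181425}\right) = \left(- \frac{18268590868}{56541}\right) \left(- \frac{1}{181425}\right) = \frac{18268590868}{10257950925}$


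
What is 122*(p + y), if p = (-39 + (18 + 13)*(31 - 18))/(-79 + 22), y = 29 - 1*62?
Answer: -273890/57 ≈ -4805.1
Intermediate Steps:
y = -33 (y = 29 - 62 = -33)
p = -364/57 (p = (-39 + 31*13)/(-57) = (-39 + 403)*(-1/57) = 364*(-1/57) = -364/57 ≈ -6.3860)
122*(p + y) = 122*(-364/57 - 33) = 122*(-2245/57) = -273890/57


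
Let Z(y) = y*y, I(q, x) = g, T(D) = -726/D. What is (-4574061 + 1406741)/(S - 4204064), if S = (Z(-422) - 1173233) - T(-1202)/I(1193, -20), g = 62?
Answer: 118020677840/193733075169 ≈ 0.60919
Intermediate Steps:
I(q, x) = 62
Z(y) = y²
S = -37081242401/37262 (S = ((-422)² - 1173233) - (-726/(-1202))/62 = (178084 - 1173233) - (-726*(-1/1202))/62 = -995149 - 363/(601*62) = -995149 - 1*363/37262 = -995149 - 363/37262 = -37081242401/37262 ≈ -9.9515e+5)
(-4574061 + 1406741)/(S - 4204064) = (-4574061 + 1406741)/(-37081242401/37262 - 4204064) = -3167320/(-193733075169/37262) = -3167320*(-37262/193733075169) = 118020677840/193733075169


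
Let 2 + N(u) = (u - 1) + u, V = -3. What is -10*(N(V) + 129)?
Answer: -1200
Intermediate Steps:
N(u) = -3 + 2*u (N(u) = -2 + ((u - 1) + u) = -2 + ((-1 + u) + u) = -2 + (-1 + 2*u) = -3 + 2*u)
-10*(N(V) + 129) = -10*((-3 + 2*(-3)) + 129) = -10*((-3 - 6) + 129) = -10*(-9 + 129) = -10*120 = -1200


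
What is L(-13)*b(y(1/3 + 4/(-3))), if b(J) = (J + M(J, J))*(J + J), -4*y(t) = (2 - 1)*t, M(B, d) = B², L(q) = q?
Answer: -65/32 ≈ -2.0313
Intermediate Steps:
y(t) = -t/4 (y(t) = -(2 - 1)*t/4 = -t/4)
b(J) = 2*J*(J + J²) (b(J) = (J + J²)*(J + J) = (J + J²)*(2*J) = 2*J*(J + J²))
L(-13)*b(y(1/3 + 4/(-3))) = -26*(-(1/3 + 4/(-3))/4)²*(1 - (1/3 + 4/(-3))/4) = -26*(-(1*(⅓) + 4*(-⅓))/4)²*(1 - (1*(⅓) + 4*(-⅓))/4) = -26*(-(⅓ - 4/3)/4)²*(1 - (⅓ - 4/3)/4) = -26*(-¼*(-1))²*(1 - ¼*(-1)) = -26*(¼)²*(1 + ¼) = -26*5/(16*4) = -13*5/32 = -65/32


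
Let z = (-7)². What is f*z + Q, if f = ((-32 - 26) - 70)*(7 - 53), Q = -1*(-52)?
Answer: 288564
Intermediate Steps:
Q = 52
f = 5888 (f = (-58 - 70)*(-46) = -128*(-46) = 5888)
z = 49
f*z + Q = 5888*49 + 52 = 288512 + 52 = 288564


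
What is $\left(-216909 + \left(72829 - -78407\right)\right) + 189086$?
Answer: $123413$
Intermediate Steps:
$\left(-216909 + \left(72829 - -78407\right)\right) + 189086 = \left(-216909 + \left(72829 + 78407\right)\right) + 189086 = \left(-216909 + 151236\right) + 189086 = -65673 + 189086 = 123413$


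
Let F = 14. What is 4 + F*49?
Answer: 690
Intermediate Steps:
4 + F*49 = 4 + 14*49 = 4 + 686 = 690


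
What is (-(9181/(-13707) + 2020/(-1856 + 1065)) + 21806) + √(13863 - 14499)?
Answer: 236460770333/10842237 + 2*I*√159 ≈ 21809.0 + 25.219*I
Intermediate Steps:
(-(9181/(-13707) + 2020/(-1856 + 1065)) + 21806) + √(13863 - 14499) = (-(9181*(-1/13707) + 2020/(-791)) + 21806) + √(-636) = (-(-9181/13707 + 2020*(-1/791)) + 21806) + 2*I*√159 = (-(-9181/13707 - 2020/791) + 21806) + 2*I*√159 = (-1*(-34950311/10842237) + 21806) + 2*I*√159 = (34950311/10842237 + 21806) + 2*I*√159 = 236460770333/10842237 + 2*I*√159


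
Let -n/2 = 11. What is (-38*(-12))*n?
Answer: -10032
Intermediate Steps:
n = -22 (n = -2*11 = -22)
(-38*(-12))*n = -38*(-12)*(-22) = 456*(-22) = -10032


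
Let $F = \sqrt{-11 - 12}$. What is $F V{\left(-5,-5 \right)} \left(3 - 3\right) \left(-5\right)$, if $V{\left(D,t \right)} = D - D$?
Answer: $0$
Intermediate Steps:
$F = i \sqrt{23}$ ($F = \sqrt{-23} = i \sqrt{23} \approx 4.7958 i$)
$V{\left(D,t \right)} = 0$
$F V{\left(-5,-5 \right)} \left(3 - 3\right) \left(-5\right) = i \sqrt{23} \cdot 0 \left(3 - 3\right) \left(-5\right) = 0 \cdot 0 \left(-5\right) = 0 \cdot 0 = 0$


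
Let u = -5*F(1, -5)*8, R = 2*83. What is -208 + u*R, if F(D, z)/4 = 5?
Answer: -133008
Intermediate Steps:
F(D, z) = 20 (F(D, z) = 4*5 = 20)
R = 166
u = -800 (u = -5*20*8 = -100*8 = -800)
-208 + u*R = -208 - 800*166 = -208 - 132800 = -133008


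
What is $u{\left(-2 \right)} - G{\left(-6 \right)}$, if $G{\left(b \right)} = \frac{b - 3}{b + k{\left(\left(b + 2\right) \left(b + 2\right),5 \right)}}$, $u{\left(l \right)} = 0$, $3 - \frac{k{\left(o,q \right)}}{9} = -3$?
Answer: $\frac{3}{16} \approx 0.1875$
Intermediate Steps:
$k{\left(o,q \right)} = 54$ ($k{\left(o,q \right)} = 27 - -27 = 27 + 27 = 54$)
$G{\left(b \right)} = \frac{-3 + b}{54 + b}$ ($G{\left(b \right)} = \frac{b - 3}{b + 54} = \frac{-3 + b}{54 + b}$)
$u{\left(-2 \right)} - G{\left(-6 \right)} = 0 - \frac{-3 - 6}{54 - 6} = 0 - \frac{1}{48} \left(-9\right) = 0 - - \frac{3}{16} = 0 + \frac{3}{16} = \frac{3}{16}$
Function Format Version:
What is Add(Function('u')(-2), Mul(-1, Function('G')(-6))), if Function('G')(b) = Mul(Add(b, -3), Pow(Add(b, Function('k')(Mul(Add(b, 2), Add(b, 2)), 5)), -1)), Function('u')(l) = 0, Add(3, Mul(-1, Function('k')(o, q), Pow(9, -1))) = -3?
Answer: Rational(3, 16) ≈ 0.18750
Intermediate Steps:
Function('k')(o, q) = 54 (Function('k')(o, q) = Add(27, Mul(-9, -3)) = Add(27, 27) = 54)
Function('G')(b) = Mul(Pow(Add(54, b), -1), Add(-3, b)) (Function('G')(b) = Mul(Add(b, -3), Pow(Add(b, 54), -1)) = Mul(Add(-3, b), Pow(Add(54, b), -1)) = Mul(Pow(Add(54, b), -1), Add(-3, b)))
Add(Function('u')(-2), Mul(-1, Function('G')(-6))) = Add(0, Mul(-1, Mul(Pow(Add(54, -6), -1), Add(-3, -6)))) = Add(0, Mul(-1, Mul(Pow(48, -1), -9))) = Add(0, Mul(-1, Mul(Rational(1, 48), -9))) = Add(0, Mul(-1, Rational(-3, 16))) = Add(0, Rational(3, 16)) = Rational(3, 16)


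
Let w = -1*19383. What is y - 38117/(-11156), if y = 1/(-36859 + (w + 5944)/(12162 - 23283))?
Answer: 1952982838453/571599274750 ≈ 3.4167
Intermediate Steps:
w = -19383
y = -11121/409895500 (y = 1/(-36859 + (-19383 + 5944)/(12162 - 23283)) = 1/(-36859 - 13439/(-11121)) = 1/(-36859 - 13439*(-1/11121)) = 1/(-36859 + 13439/11121) = 1/(-409895500/11121) = -11121/409895500 ≈ -2.7131e-5)
y - 38117/(-11156) = -11121/409895500 - 38117/(-11156) = -11121/409895500 - 38117*(-1/11156) = -11121/409895500 + 38117/11156 = 1952982838453/571599274750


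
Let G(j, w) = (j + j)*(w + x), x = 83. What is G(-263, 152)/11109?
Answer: -123610/11109 ≈ -11.127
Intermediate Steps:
G(j, w) = 2*j*(83 + w) (G(j, w) = (j + j)*(w + 83) = (2*j)*(83 + w) = 2*j*(83 + w))
G(-263, 152)/11109 = (2*(-263)*(83 + 152))/11109 = (2*(-263)*235)*(1/11109) = -123610*1/11109 = -123610/11109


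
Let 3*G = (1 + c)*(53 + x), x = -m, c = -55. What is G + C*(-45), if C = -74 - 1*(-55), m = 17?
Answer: 207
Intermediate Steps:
x = -17 (x = -1*17 = -17)
C = -19 (C = -74 + 55 = -19)
G = -648 (G = ((1 - 55)*(53 - 17))/3 = (-54*36)/3 = (1/3)*(-1944) = -648)
G + C*(-45) = -648 - 19*(-45) = -648 + 855 = 207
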